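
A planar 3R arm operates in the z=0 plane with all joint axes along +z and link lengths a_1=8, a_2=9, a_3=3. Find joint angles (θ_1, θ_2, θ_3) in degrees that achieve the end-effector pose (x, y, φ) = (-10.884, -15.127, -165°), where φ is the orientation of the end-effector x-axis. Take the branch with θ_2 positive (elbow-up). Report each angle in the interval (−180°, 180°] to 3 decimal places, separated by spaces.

-134.995 29.992 -59.997

wrist centre = target − a_3·(cos φ, sin φ) = (-7.9862, -14.3505)
cos θ_2 = (269.7178−8²−9²)/(2·8·9) = 0.8661; θ_2 = 29.9919° (elbow-up)
β = atan2(-14.3505,-7.9862) = -119.0964°; ψ = atan2(4.4989,15.7949) = 15.8987°
θ_1 = β − ψ = -134.9951°
θ_3 = φ − θ_1 − θ_2 = -59.9968° (wrapped to (-180°,180°])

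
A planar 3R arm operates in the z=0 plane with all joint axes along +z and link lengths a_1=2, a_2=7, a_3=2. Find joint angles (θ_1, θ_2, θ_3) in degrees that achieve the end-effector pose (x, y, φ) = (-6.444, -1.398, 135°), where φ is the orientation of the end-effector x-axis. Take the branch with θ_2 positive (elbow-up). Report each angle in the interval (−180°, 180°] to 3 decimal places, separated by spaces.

wrist centre = target − a_3·(cos φ, sin φ) = (-5.0298, -2.8122)
cos θ_2 = (33.2073−2²−7²)/(2·2·7) = -0.7069; θ_2 = 134.9818° (elbow-up)
β = atan2(-2.8122,-5.0298) = -150.7899°; ψ = atan2(4.9513,-2.9482) = 120.7709°
θ_1 = β − ψ = -271.5609°
θ_3 = φ − θ_1 − θ_2 = -88.4209° (wrapped to (-180°,180°])

88.439 134.982 -88.421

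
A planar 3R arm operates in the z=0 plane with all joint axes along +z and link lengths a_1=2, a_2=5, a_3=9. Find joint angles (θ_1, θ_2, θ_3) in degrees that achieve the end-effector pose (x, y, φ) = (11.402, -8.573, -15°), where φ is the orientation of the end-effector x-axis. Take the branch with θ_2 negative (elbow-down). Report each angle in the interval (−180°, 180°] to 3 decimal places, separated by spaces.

wrist centre = target − a_3·(cos φ, sin φ) = (2.7087, -6.2436)
cos θ_2 = (46.3198−2²−5²)/(2·2·5) = 0.8660; θ_2 = -30.0042° (elbow-down)
β = atan2(-6.2436,2.7087) = -66.5474°; ψ = atan2(-2.5003,6.3299) = -21.5539°
θ_1 = β − ψ = -44.9935°
θ_3 = φ − θ_1 − θ_2 = 59.9977° (wrapped to (-180°,180°])

-44.993 -30.004 59.998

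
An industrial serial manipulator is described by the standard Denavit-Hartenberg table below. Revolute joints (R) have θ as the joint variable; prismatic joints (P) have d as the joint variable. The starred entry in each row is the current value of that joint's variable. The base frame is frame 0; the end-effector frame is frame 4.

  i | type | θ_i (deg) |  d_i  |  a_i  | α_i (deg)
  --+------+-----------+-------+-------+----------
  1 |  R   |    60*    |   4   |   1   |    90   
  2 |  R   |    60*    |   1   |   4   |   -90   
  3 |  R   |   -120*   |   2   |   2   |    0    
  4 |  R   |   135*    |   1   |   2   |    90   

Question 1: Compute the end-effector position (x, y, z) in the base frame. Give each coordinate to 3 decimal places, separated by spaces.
after link 1: o_1 = (0.5000, 0.8660, 4.0000)
after link 2: o_2 = (2.3660, 2.0981, 7.4641)
after link 3: o_3 = (2.7500, -0.7010, 7.5981)
after link 4: o_4 = (2.3517, -0.3556, 9.7711)

2.352 -0.356 9.771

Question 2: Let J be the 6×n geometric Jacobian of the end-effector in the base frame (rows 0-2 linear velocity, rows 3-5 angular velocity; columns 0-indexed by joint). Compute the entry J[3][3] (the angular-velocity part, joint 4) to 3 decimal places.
axis z_3 = (-0.4330,-0.7500,0.5000); lever o_n−o_3 = (-0.3983,0.3453,2.1730)
cross product → J_v[:, 3] = (-1.8024,0.7418,-0.4483)
J_ω[:, 3] = z_3
entry J[3][3] = -0.4330

-0.433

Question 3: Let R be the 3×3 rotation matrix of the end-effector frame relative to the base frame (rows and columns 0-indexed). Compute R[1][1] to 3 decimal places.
End-effector y-axis (col 1 of R) = (-0.4330,-0.7500,0.5000)
R[1][1] = -0.7500

-0.750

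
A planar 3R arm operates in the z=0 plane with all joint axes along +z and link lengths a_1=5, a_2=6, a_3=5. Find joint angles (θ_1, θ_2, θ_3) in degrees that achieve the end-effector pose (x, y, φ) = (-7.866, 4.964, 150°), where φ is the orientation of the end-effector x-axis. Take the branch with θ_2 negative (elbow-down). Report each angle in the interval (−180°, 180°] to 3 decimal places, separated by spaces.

wrist centre = target − a_3·(cos φ, sin φ) = (-3.5359, 2.4640)
cos θ_2 = (18.5737−5²−6²)/(2·5·6) = -0.7071; θ_2 = -134.9999° (elbow-down)
β = atan2(2.4640,-3.5359) = 145.1290°; ψ = atan2(-4.2427,0.7574) = -79.8786°
θ_1 = β − ψ = 225.0076°
θ_3 = φ − θ_1 − θ_2 = 59.9923° (wrapped to (-180°,180°])

-134.992 -135.000 59.992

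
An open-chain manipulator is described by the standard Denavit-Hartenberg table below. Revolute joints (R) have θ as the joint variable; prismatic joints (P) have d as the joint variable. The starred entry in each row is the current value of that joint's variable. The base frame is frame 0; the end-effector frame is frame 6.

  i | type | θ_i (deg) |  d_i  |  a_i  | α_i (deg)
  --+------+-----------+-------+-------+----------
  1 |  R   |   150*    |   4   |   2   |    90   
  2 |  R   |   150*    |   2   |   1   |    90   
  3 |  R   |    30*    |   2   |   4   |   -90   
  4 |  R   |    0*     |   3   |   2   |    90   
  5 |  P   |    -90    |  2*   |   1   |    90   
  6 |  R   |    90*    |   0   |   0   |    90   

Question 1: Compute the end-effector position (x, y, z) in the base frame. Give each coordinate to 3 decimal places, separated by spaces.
3.799 5.580 10.062

after link 1: o_1 = (-1.7321, 1.0000, 4.0000)
after link 2: o_2 = (0.0179, 2.2990, 4.5000)
after link 3: o_3 = (2.7500, 3.0311, 7.9641)
after link 4: o_4 = (4.7231, 6.0466, 8.0801)
after link 5: o_5 = (3.7990, 5.5801, 10.0622)
after link 6: o_6 = (3.7990, 5.5801, 10.0622)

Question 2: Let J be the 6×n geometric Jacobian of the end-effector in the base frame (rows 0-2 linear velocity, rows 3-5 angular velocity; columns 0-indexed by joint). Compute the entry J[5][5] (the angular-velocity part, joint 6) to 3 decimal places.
axis z_5 = (-0.8995,-0.0580,-0.4330); lever o_n−o_5 = (0.0000,0.0000,0.0000)
cross product → J_v[:, 5] = (0.0000,0.0000,0.0000)
J_ω[:, 5] = z_5
entry J[5][5] = -0.4330

-0.433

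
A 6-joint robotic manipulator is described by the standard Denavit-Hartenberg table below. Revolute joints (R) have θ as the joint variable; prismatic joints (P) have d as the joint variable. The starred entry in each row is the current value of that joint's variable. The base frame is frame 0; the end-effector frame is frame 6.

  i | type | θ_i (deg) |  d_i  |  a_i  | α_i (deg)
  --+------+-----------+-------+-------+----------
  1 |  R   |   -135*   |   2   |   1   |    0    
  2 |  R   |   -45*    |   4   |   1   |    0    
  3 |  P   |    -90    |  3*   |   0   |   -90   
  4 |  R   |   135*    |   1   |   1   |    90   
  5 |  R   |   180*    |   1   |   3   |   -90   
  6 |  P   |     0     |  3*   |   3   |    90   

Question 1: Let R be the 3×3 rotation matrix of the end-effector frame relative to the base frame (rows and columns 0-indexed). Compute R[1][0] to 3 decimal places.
0.707

End-effector x-axis (col 0 of R) = (-0.0000,0.7071,0.7071)
R[1][0] = 0.7071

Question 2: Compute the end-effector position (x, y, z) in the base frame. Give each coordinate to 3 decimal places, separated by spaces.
after link 1: o_1 = (-0.7071, -0.7071, 2.0000)
after link 2: o_2 = (-1.7071, -0.7071, 6.0000)
after link 3: o_3 = (-1.7071, -0.7071, 9.0000)
after link 4: o_4 = (-2.7071, -1.4142, 8.2929)
after link 5: o_5 = (-2.7071, 1.4142, 9.7071)
after link 6: o_6 = (0.2929, 3.5355, 11.8284)

0.293 3.536 11.828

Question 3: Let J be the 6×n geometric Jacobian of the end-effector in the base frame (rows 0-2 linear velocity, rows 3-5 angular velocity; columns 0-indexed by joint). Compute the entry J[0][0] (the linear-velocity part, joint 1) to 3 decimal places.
axis z_0 = ẑ; lever o_n−o_0 = (0.2929,3.5355,11.8284)
cross product → J_v[:, 0] = (-3.5355,0.2929,0.0000)
J_ω[:, 0] = z_0
entry J[0][0] = -3.5355

-3.536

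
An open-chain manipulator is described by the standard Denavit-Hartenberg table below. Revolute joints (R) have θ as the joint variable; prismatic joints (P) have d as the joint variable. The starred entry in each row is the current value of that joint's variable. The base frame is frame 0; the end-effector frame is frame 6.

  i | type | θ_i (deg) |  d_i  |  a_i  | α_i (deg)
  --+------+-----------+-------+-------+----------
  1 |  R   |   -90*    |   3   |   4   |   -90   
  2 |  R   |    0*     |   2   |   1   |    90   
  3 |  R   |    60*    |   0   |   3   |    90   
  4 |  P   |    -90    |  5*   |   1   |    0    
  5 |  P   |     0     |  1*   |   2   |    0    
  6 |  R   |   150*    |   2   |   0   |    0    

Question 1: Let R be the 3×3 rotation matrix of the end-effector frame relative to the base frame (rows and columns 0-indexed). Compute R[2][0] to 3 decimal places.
End-effector x-axis (col 0 of R) = (0.4330,-0.2500,0.8660)
R[2][0] = 0.8660

0.866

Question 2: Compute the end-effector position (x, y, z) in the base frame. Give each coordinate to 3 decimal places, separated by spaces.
0.598 -13.428 0.000

after link 1: o_1 = (0.0000, -4.0000, 3.0000)
after link 2: o_2 = (2.0000, -5.0000, 3.0000)
after link 3: o_3 = (4.5981, -6.5000, 3.0000)
after link 4: o_4 = (2.0981, -10.8301, 2.0000)
after link 5: o_5 = (1.5981, -11.6962, 0.0000)
after link 6: o_6 = (0.5981, -13.4282, 0.0000)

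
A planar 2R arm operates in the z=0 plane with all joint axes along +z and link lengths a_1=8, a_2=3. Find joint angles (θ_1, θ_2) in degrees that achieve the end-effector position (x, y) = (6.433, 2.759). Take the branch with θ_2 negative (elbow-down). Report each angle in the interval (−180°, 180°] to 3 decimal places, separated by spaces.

cos θ_2 = (48.9956−8²−3²)/(2·8·3) = -0.5001; θ_2 = -120.0061° (elbow-down)
β = atan2(2.7590,6.4330) = 23.2136°; ψ = atan2(-2.5979,6.4997) = -21.7864°
θ_1 = β − ψ = 45.0001°

45.000 -120.006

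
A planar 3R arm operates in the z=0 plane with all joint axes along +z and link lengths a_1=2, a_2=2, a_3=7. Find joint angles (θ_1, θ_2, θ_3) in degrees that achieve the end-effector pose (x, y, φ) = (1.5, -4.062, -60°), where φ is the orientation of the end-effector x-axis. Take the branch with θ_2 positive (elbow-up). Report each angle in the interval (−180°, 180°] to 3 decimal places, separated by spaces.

90.000 89.995 120.005

wrist centre = target − a_3·(cos φ, sin φ) = (-2.0000, 2.0002)
cos θ_2 = (8.0007−2²−2²)/(2·2·2) = 0.0001; θ_2 = 89.9949° (elbow-up)
β = atan2(2.0002,-2.0000) = 134.9975°; ψ = atan2(2.0000,2.0002) = 44.9975°
θ_1 = β − ψ = 90.0000°
θ_3 = φ − θ_1 − θ_2 = 120.0051° (wrapped to (-180°,180°])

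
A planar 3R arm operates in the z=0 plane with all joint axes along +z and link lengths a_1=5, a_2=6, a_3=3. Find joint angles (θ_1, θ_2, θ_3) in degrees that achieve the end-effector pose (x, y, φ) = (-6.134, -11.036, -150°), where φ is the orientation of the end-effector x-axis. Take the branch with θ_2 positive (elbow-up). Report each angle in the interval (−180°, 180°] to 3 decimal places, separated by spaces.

-134.992 44.984 -59.992

wrist centre = target − a_3·(cos φ, sin φ) = (-3.5359, -9.5360)
cos θ_2 = (103.4381−5²−6²)/(2·5·6) = 0.7073; θ_2 = 44.9843° (elbow-up)
β = atan2(-9.5360,-3.5359) = -110.3446°; ψ = atan2(4.2415,9.2438) = 24.6478°
θ_1 = β − ψ = -134.9924°
θ_3 = φ − θ_1 − θ_2 = -59.9918° (wrapped to (-180°,180°])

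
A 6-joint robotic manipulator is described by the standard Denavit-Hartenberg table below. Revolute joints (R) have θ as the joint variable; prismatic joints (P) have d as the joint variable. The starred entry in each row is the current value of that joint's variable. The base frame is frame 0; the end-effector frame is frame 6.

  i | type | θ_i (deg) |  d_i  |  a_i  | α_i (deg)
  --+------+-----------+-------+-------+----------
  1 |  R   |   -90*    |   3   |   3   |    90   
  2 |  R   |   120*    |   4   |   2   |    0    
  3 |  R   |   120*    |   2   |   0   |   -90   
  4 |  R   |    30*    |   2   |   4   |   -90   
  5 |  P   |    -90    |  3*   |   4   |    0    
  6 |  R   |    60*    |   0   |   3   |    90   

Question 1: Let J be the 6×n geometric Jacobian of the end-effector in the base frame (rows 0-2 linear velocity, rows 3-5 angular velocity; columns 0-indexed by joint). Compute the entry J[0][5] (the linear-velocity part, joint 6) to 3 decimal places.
0.750

axis z_5 = (0.8660,-0.2500,0.4330); lever o_n−o_5 = (1.2990,-0.1740,-2.6986)
cross product → J_v[:, 5] = (0.7500,2.8995,0.1740)
J_ω[:, 5] = z_5
entry J[0][5] = 0.7500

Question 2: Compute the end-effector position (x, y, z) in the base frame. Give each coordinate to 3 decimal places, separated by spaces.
after link 1: o_1 = (0.0000, -3.0000, 3.0000)
after link 2: o_2 = (-4.0000, -2.0000, 4.7321)
after link 3: o_3 = (-6.0000, -2.0000, 4.7321)
after link 4: o_4 = (-4.0000, -2.0000, 0.7321)
after link 5: o_5 = (-1.4019, -6.2141, 0.0311)
after link 6: o_6 = (-0.1029, -6.3881, -2.6675)

-0.103 -6.388 -2.667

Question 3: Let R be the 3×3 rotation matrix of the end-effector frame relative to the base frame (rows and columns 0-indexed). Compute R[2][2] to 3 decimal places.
-0.058

End-effector z-axis (col 2 of R) = (-0.2500,-0.9665,-0.0580)
R[2][2] = -0.0580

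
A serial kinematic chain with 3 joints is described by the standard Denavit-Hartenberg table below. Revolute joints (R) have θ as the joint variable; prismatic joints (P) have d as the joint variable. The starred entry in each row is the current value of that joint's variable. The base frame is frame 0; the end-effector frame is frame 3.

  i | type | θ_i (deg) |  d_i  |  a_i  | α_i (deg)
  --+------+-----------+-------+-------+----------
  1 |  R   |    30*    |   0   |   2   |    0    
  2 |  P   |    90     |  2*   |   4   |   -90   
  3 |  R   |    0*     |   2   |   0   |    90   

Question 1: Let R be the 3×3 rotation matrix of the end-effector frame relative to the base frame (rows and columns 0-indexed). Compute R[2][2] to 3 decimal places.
End-effector z-axis (col 2 of R) = (0.0000,-0.0000,1.0000)
R[2][2] = 1.0000

1.000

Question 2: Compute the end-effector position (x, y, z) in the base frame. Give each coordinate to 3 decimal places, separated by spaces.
-2.000 3.464 2.000

after link 1: o_1 = (1.7321, 1.0000, 0.0000)
after link 2: o_2 = (-0.2679, 4.4641, 2.0000)
after link 3: o_3 = (-2.0000, 3.4641, 2.0000)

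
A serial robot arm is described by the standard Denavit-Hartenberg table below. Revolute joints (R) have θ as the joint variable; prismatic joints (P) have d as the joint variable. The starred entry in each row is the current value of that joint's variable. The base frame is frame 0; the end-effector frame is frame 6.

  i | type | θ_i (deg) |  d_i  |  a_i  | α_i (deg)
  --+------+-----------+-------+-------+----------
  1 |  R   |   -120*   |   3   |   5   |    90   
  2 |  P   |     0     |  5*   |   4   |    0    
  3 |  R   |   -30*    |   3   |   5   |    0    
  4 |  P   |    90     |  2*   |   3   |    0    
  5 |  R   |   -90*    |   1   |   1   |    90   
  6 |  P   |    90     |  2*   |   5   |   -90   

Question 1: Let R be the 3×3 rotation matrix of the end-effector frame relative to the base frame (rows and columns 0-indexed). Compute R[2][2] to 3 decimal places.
0.500

End-effector z-axis (col 2 of R) = (0.4330,0.7500,0.5000)
R[2][2] = 0.5000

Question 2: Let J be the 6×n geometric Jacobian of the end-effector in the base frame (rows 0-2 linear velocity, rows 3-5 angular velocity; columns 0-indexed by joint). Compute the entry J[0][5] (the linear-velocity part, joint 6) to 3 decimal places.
0.250

prismatic axis z_5 = (0.2500,0.4330,-0.8660)
J_v[:, 5] = z_5; J_ω[:, 5] = (0,0,0)
entry J[0][5] = 0.2500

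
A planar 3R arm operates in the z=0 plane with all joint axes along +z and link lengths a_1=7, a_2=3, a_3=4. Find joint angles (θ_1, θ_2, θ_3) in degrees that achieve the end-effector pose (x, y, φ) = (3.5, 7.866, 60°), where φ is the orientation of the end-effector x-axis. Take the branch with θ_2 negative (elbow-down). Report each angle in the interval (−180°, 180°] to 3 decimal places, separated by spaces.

wrist centre = target − a_3·(cos φ, sin φ) = (1.5000, 4.4019)
cos θ_2 = (21.6267−7²−3²)/(2·7·3) = -0.8660; θ_2 = -150.0006° (elbow-down)
β = atan2(4.4019,1.5000) = 71.1828°; ψ = atan2(-1.5000,4.4019) = -18.8168°
θ_1 = β − ψ = 89.9996°
θ_3 = φ − θ_1 − θ_2 = 120.0010° (wrapped to (-180°,180°])

90.000 -150.001 120.001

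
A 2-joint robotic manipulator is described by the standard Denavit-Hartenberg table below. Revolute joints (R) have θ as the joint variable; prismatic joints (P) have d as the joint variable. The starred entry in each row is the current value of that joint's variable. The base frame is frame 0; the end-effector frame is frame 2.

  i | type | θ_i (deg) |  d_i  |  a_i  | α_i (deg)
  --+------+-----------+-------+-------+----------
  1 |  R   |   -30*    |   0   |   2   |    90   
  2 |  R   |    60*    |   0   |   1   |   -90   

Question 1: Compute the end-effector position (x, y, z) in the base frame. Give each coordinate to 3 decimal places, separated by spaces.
after link 1: o_1 = (1.7321, -1.0000, 0.0000)
after link 2: o_2 = (2.1651, -1.2500, 0.8660)

2.165 -1.250 0.866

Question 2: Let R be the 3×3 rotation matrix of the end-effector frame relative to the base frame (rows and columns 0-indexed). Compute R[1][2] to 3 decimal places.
End-effector z-axis (col 2 of R) = (-0.7500,0.4330,0.5000)
R[1][2] = 0.4330

0.433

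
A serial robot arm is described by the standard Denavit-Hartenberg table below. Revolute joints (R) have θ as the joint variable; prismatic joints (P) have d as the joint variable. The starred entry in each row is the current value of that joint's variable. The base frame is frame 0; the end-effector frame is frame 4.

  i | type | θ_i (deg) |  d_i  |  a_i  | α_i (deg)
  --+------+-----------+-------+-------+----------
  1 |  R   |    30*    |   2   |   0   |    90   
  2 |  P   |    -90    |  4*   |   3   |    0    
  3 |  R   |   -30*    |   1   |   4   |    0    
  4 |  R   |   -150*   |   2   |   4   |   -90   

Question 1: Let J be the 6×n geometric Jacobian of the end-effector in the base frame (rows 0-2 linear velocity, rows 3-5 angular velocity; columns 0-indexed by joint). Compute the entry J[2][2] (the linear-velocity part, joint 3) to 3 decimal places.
axis z_2 = (0.5000,-0.8660,0.0000); lever o_n−o_2 = (-0.2321,-3.5981,0.5359)
cross product → J_v[:, 2] = (-0.4641,-0.2679,-2.0000)
J_ω[:, 2] = z_2
entry J[2][2] = -2.0000

-2.000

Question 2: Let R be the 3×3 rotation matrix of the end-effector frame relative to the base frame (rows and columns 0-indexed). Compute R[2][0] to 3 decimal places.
End-effector x-axis (col 0 of R) = (-0.0000,0.0000,1.0000)
R[2][0] = 1.0000

1.000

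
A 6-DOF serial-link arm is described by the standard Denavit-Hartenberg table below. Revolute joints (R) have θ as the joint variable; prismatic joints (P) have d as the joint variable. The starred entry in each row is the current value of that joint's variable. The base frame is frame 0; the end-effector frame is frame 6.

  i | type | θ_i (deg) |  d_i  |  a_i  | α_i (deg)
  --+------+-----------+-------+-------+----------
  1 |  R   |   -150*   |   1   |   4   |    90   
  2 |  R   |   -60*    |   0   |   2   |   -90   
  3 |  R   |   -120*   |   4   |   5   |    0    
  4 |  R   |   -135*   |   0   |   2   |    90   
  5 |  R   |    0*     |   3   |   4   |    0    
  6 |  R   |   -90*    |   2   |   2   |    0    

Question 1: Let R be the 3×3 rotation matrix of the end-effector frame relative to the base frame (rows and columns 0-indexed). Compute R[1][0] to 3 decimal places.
End-effector x-axis (col 0 of R) = (0.7500,0.4330,-0.5000)
R[1][0] = 0.4330

0.433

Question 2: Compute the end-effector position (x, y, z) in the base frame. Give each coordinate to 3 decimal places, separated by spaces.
after link 1: o_1 = (-3.4641, -2.0000, 1.0000)
after link 2: o_2 = (-4.3301, -2.5000, -0.7321)
after link 3: o_3 = (-8.4127, 0.1429, 3.4330)
after link 4: o_4 = (-7.2226, -1.4007, 3.8813)
after link 5: o_5 = (-5.7090, -5.8848, 2.2683)
after link 6: o_6 = (-4.7867, -5.9500, -0.4047)

-4.787 -5.950 -0.405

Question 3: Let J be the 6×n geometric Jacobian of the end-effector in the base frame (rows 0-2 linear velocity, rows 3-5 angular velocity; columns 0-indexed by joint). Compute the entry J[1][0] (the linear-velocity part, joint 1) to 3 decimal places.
axis z_0 = ẑ; lever o_n−o_0 = (-4.7867,-5.9500,-0.4047)
cross product → J_v[:, 0] = (5.9500,-4.7867,0.0000)
J_ω[:, 0] = z_0
entry J[1][0] = -4.7867

-4.787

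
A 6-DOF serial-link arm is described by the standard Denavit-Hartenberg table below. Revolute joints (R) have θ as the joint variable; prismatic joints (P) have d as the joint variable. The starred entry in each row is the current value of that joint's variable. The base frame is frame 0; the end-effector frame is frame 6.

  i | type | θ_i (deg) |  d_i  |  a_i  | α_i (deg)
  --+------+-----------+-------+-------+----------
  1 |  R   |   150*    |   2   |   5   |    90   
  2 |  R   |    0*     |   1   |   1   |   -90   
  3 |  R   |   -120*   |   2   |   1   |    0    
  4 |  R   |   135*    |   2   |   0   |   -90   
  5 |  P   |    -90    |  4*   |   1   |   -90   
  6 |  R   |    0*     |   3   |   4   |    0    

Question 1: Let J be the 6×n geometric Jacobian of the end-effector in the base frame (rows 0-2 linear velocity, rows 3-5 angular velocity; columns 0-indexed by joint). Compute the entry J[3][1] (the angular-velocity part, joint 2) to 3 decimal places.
0.500

axis z_1 = (0.5000,0.8660,0.0000); lever o_n−o_1 = (-3.4331,-1.2212,9.0000)
cross product → J_v[:, 1] = (7.7942,-4.5000,2.3625)
J_ω[:, 1] = z_1
entry J[3][1] = 0.5000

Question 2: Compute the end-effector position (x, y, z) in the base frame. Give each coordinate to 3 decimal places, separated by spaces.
after link 1: o_1 = (-4.3301, 2.5000, 2.0000)
after link 2: o_2 = (-4.6962, 3.8660, 2.0000)
after link 3: o_3 = (-3.8301, 4.3660, 4.0000)
after link 4: o_4 = (-3.8301, 4.3660, 6.0000)
after link 5: o_5 = (-4.8654, 0.5023, 7.0000)
after link 6: o_6 = (-7.7632, 1.2788, 11.0000)

-7.763 1.279 11.000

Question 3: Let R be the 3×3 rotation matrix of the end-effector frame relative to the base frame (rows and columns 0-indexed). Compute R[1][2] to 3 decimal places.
0.259

End-effector z-axis (col 2 of R) = (-0.9659,0.2588,-0.0000)
R[1][2] = 0.2588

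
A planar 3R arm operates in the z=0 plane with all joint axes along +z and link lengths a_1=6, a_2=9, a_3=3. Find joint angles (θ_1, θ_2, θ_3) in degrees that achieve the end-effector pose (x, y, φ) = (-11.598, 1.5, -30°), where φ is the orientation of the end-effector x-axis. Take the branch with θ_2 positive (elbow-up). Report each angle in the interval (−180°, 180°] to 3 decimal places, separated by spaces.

wrist centre = target − a_3·(cos φ, sin φ) = (-14.1961, 3.0000)
cos θ_2 = (210.5286−6²−9²)/(2·6·9) = 0.8660; θ_2 = 30.0023° (elbow-up)
β = atan2(3.0000,-14.1961) = 168.0675°; ψ = atan2(4.5003,13.7940) = 18.0689°
θ_1 = β − ψ = 149.9985°
θ_3 = φ − θ_1 − θ_2 = 149.9992° (wrapped to (-180°,180°])

149.999 30.002 149.999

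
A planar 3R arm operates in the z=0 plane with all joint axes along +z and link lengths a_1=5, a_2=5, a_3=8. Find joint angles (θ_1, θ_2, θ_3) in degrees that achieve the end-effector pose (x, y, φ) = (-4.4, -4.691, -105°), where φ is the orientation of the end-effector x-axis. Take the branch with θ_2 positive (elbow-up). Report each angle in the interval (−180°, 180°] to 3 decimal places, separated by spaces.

59.996 134.998 60.007

wrist centre = target − a_3·(cos φ, sin φ) = (-2.3294, 3.0364)
cos θ_2 = (14.6461−5²−5²)/(2·5·5) = -0.7071; θ_2 = 134.9977° (elbow-up)
β = atan2(3.0364,-2.3294) = 127.4944°; ψ = atan2(3.5357,1.4646) = 67.4988°
θ_1 = β − ψ = 59.9956°
θ_3 = φ − θ_1 − θ_2 = 60.0067° (wrapped to (-180°,180°])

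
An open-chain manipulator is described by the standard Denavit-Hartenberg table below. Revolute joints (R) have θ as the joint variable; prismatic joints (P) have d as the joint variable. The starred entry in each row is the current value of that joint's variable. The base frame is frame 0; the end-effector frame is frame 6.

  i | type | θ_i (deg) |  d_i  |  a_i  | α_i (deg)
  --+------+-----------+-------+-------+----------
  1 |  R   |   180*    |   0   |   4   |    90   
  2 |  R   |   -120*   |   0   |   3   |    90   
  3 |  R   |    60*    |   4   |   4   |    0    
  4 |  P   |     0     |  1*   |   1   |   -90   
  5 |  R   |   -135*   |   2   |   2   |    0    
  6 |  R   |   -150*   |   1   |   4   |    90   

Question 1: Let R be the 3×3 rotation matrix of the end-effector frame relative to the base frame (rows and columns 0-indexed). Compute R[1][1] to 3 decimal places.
End-effector y-axis (col 1 of R) = (-0.4330,0.5000,0.7500)
R[1][1] = 0.5000

0.500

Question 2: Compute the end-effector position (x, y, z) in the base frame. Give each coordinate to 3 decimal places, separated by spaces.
-0.435 5.502 -1.074

after link 1: o_1 = (-4.0000, 0.0000, 0.0000)
after link 2: o_2 = (-2.5000, 0.0000, -2.5981)
after link 3: o_3 = (1.9641, 3.4641, -2.3301)
after link 4: o_4 = (3.0801, 4.3301, -2.2631)
after link 5: o_5 = (3.0853, 4.1054, 0.5563)
after link 6: o_6 = (-0.4350, 5.5020, -1.0738)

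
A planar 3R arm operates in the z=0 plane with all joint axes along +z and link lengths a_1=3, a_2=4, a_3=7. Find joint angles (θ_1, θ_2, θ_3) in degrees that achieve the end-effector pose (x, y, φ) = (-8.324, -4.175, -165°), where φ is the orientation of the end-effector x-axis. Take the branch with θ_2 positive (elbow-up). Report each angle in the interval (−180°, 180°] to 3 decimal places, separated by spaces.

wrist centre = target − a_3·(cos φ, sin φ) = (-1.5625, -2.3633)
cos θ_2 = (8.0265−3²−4²)/(2·3·4) = -0.7072; θ_2 = 135.0099° (elbow-up)
β = atan2(-2.3633,-1.5625) = -123.4715°; ψ = atan2(2.8279,0.1711) = 86.5380°
θ_1 = β − ψ = -210.0094°
θ_3 = φ − θ_1 − θ_2 = -90.0005° (wrapped to (-180°,180°])

149.991 135.010 -90.001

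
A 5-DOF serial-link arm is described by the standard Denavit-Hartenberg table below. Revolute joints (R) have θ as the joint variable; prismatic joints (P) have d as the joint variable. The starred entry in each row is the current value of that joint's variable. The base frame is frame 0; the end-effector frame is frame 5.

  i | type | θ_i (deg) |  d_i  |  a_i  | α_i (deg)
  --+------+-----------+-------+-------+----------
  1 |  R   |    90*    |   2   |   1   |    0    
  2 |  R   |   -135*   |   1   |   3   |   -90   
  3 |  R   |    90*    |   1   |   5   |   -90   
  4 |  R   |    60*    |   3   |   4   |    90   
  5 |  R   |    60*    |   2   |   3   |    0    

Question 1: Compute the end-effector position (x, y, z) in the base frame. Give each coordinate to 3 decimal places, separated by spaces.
after link 1: o_1 = (0.0000, 1.0000, 2.0000)
after link 2: o_2 = (2.1213, -1.1213, 3.0000)
after link 3: o_3 = (2.8284, -0.4142, -2.0000)
after link 4: o_4 = (-1.7424, -0.7424, -4.0000)
after link 5: o_5 = (-3.7910, 0.8833, -6.4821)

-3.791 0.883 -6.482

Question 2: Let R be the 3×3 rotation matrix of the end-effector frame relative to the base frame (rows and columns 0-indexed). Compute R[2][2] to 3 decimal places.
-0.866

End-effector z-axis (col 2 of R) = (0.3536,0.3536,-0.8660)
R[2][2] = -0.8660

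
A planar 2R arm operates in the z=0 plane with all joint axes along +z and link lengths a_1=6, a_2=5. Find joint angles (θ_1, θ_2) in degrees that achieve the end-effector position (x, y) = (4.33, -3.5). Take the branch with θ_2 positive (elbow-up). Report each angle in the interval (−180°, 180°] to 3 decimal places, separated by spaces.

-90.001 120.001

cos θ_2 = (30.9989−6²−5²)/(2·6·5) = -0.5000; θ_2 = 120.0012° (elbow-up)
β = atan2(-3.5000,4.3300) = -38.9491°; ψ = atan2(4.3301,3.4999) = 51.0521°
θ_1 = β − ψ = -90.0012°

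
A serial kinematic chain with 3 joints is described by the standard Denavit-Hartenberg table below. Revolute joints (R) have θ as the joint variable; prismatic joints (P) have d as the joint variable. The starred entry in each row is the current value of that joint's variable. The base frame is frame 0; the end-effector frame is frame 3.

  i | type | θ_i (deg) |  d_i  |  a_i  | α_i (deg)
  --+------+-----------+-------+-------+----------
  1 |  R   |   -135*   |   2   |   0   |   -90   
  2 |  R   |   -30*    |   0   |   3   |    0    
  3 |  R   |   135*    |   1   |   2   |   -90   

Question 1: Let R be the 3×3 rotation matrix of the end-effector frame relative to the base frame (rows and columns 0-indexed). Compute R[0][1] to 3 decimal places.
-0.707

End-effector y-axis (col 1 of R) = (-0.7071,0.7071,-0.0000)
R[0][1] = -0.7071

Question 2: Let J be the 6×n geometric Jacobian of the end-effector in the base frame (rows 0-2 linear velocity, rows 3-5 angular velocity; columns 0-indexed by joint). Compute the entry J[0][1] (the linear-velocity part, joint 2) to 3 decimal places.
axis z_1 = (0.7071,-0.7071,0.0000); lever o_n−o_1 = (-0.7640,-2.1782,-0.4319)
cross product → J_v[:, 1] = (0.3054,0.3054,-2.0804)
J_ω[:, 1] = z_1
entry J[0][1] = 0.3054

0.305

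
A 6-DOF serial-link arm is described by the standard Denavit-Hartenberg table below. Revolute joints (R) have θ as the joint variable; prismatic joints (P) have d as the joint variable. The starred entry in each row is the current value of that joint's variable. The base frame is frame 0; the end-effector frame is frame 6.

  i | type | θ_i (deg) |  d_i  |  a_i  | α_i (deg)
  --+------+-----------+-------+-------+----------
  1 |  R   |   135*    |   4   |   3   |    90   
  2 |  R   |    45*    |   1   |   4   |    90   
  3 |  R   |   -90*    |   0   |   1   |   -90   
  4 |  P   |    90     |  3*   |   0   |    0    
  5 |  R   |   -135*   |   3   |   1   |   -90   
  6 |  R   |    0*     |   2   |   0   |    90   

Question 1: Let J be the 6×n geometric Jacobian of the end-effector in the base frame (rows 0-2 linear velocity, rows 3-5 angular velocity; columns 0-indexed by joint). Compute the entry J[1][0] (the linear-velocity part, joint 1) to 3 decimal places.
axis z_0 = ẑ; lever o_n−o_0 = (-8.2678,5.2678,11.5711)
cross product → J_v[:, 0] = (-5.2678,-8.2678,0.0000)
J_ω[:, 0] = z_0
entry J[1][0] = -8.2678

-8.268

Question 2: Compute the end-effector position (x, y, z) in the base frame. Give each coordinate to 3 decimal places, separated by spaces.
-8.268 5.268 11.571

after link 1: o_1 = (-2.1213, 2.1213, 4.0000)
after link 2: o_2 = (-3.4142, 4.8284, 6.8284)
after link 3: o_3 = (-4.1213, 4.1213, 6.8284)
after link 4: o_4 = (-5.6213, 5.6213, 8.9497)
after link 5: o_5 = (-7.9749, 6.9749, 10.5711)
after link 6: o_6 = (-8.2678, 5.2678, 11.5711)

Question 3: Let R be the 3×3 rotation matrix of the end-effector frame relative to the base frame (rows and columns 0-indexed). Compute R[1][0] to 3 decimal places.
-0.146

End-effector x-axis (col 0 of R) = (-0.8536,-0.1464,-0.5000)
R[1][0] = -0.1464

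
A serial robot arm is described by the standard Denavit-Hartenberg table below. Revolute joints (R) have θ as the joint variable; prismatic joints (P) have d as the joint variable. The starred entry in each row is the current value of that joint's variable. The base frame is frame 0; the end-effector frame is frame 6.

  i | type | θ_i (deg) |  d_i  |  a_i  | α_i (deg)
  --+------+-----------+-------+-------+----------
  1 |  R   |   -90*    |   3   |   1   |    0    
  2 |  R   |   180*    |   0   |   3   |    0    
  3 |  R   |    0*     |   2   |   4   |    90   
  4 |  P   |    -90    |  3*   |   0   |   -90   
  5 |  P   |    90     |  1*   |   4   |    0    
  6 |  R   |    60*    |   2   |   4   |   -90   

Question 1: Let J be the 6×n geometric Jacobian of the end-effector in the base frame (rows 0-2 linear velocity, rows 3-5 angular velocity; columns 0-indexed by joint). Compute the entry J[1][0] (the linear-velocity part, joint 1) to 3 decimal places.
axis z_0 = ẑ; lever o_n−o_0 = (-3.0000,9.0000,8.4641)
cross product → J_v[:, 0] = (-9.0000,-3.0000,0.0000)
J_ω[:, 0] = z_0
entry J[1][0] = -3.0000

-3.000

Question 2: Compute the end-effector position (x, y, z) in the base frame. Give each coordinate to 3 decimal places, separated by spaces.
-3.000 9.000 8.464

after link 1: o_1 = (0.0000, -1.0000, 3.0000)
after link 2: o_2 = (0.0000, 2.0000, 3.0000)
after link 3: o_3 = (0.0000, 6.0000, 5.0000)
after link 4: o_4 = (3.0000, 6.0000, 5.0000)
after link 5: o_5 = (-1.0000, 7.0000, 5.0000)
after link 6: o_6 = (-3.0000, 9.0000, 8.4641)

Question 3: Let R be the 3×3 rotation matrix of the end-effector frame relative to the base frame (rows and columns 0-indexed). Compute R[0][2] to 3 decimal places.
End-effector z-axis (col 2 of R) = (0.8660,-0.0000,0.5000)
R[0][2] = 0.8660

0.866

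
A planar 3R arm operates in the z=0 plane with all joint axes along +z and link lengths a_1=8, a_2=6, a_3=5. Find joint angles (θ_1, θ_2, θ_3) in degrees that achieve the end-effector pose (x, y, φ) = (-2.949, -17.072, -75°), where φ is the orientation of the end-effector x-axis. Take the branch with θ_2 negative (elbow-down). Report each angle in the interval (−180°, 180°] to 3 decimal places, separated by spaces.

-90.001 -45.002 60.004

wrist centre = target − a_3·(cos φ, sin φ) = (-4.2431, -12.2424)
cos θ_2 = (167.8795−8²−6²)/(2·8·6) = 0.7071; θ_2 = -45.0023° (elbow-down)
β = atan2(-12.2424,-4.2431) = -109.1159°; ψ = atan2(-4.2428,12.2425) = -19.1145°
θ_1 = β − ψ = -90.0013°
θ_3 = φ − θ_1 − θ_2 = 60.0036° (wrapped to (-180°,180°])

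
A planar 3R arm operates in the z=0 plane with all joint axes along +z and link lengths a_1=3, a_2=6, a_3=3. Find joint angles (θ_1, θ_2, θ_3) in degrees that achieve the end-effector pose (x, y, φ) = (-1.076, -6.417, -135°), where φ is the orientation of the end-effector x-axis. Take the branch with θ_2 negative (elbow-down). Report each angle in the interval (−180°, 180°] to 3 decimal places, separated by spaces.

wrist centre = target − a_3·(cos φ, sin φ) = (1.0453, -4.2957)
cos θ_2 = (19.5456−3²−6²)/(2·3·6) = -0.7071; θ_2 = -134.9968° (elbow-down)
β = atan2(-4.2957,1.0453) = -76.3233°; ψ = atan2(-4.2429,-1.2424) = -106.3212°
θ_1 = β − ψ = 29.9979°
θ_3 = φ − θ_1 − θ_2 = -30.0010° (wrapped to (-180°,180°])

29.998 -134.997 -30.001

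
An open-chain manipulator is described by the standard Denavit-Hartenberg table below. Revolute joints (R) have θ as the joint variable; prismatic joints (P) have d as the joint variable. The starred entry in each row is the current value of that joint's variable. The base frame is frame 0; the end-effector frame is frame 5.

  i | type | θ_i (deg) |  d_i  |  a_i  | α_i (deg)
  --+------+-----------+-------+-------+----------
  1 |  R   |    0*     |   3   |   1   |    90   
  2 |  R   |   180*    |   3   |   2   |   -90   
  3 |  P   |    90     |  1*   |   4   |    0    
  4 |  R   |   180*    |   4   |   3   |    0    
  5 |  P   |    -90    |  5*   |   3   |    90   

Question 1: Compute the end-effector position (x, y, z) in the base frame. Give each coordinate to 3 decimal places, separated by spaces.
2.000 -2.000 -7.000

after link 1: o_1 = (1.0000, 0.0000, 3.0000)
after link 2: o_2 = (-1.0000, -3.0000, 3.0000)
after link 3: o_3 = (-1.0000, 1.0000, 2.0000)
after link 4: o_4 = (-1.0000, -2.0000, -2.0000)
after link 5: o_5 = (2.0000, -2.0000, -7.0000)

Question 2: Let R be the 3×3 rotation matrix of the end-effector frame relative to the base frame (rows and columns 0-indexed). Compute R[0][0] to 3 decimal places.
End-effector x-axis (col 0 of R) = (1.0000,0.0000,-0.0000)
R[0][0] = 1.0000

1.000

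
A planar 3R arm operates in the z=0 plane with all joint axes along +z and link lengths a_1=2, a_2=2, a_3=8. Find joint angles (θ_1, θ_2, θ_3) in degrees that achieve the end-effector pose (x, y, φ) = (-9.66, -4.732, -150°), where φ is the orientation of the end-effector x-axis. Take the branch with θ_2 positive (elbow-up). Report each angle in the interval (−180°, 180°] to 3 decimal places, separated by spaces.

149.995 90.010 -30.006

wrist centre = target − a_3·(cos φ, sin φ) = (-2.7318, -0.7320)
cos θ_2 = (7.9985−2²−2²)/(2·2·2) = -0.0002; θ_2 = 90.0105° (elbow-up)
β = atan2(-0.7320,-2.7318) = -164.9997°; ψ = atan2(2.0000,1.9996) = 45.0052°
θ_1 = β − ψ = -210.0049°
θ_3 = φ − θ_1 − θ_2 = -30.0056° (wrapped to (-180°,180°])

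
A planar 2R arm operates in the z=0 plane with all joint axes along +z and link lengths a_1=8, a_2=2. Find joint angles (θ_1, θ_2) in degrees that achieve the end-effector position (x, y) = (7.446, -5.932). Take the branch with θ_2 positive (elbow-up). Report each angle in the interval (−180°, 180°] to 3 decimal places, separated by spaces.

cos θ_2 = (90.6315−8²−2²)/(2·8·2) = 0.7072; θ_2 = 44.9896° (elbow-up)
β = atan2(-5.9320,7.4460) = -38.5433°; ψ = atan2(1.4140,9.4145) = 8.5414°
θ_1 = β − ψ = -47.0846°

-47.085 44.990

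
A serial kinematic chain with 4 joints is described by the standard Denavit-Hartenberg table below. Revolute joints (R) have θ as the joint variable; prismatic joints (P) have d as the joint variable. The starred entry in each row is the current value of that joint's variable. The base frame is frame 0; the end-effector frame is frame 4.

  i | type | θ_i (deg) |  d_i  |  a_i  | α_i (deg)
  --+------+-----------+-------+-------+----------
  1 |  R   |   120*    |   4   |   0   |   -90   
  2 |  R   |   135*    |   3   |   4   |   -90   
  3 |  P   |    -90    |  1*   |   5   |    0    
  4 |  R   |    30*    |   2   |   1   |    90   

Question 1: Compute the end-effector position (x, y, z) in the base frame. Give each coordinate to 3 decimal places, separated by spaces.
-5.027 -9.026 2.939

after link 1: o_1 = (0.0000, 0.0000, 4.0000)
after link 2: o_2 = (-1.1839, -3.9495, 1.1716)
after link 3: o_3 = (-5.1604, -7.0619, 1.8787)
after link 4: o_4 = (-5.0266, -9.0258, 2.9393)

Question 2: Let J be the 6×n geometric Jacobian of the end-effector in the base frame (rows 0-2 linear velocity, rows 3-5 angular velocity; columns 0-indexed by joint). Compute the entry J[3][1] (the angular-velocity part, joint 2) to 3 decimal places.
axis z_1 = (-0.8660,-0.5000,0.0000); lever o_n−o_1 = (-5.0266,-9.0258,-1.0607)
cross product → J_v[:, 1] = (0.5303,-0.9186,5.3033)
J_ω[:, 1] = z_1
entry J[3][1] = -0.8660

-0.866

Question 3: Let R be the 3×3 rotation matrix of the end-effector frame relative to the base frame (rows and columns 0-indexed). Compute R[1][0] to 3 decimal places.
End-effector x-axis (col 0 of R) = (-0.5732,-0.7392,-0.3536)
R[1][0] = -0.7392

-0.739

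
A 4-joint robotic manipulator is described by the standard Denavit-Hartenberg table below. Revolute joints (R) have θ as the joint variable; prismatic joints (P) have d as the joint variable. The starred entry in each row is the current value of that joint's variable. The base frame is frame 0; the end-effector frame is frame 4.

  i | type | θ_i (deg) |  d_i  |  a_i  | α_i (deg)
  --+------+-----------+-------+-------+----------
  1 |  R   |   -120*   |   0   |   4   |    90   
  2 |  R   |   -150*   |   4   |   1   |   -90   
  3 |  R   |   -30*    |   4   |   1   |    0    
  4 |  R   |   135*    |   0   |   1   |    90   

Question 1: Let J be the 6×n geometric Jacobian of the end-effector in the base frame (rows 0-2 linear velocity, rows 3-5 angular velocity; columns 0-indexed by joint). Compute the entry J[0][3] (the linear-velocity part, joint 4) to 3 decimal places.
axis z_3 = (-0.2500,-0.4330,-0.8660); lever o_n−o_3 = (0.7244,-0.6771,0.1294)
cross product → J_v[:, 3] = (-0.6424,-0.5950,0.4830)
J_ω[:, 3] = z_3
entry J[0][3] = -0.6424

-0.642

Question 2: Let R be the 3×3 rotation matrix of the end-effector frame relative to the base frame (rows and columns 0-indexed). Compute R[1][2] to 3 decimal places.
End-effector z-axis (col 2 of R) = (0.6424,0.5950,-0.4830)
R[1][2] = 0.5950

0.595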